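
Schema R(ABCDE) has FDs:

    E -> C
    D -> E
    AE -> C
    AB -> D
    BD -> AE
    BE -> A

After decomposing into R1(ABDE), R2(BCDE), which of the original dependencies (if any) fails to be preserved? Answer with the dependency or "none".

none

E → C lies within R2.
D → E lies within R1.
AE → C: restricted closure across fragments reaches C.
AB → D lies within R1.
BD → AE lies within R1.
BE → A lies within R1.
Every dependency is enforceable on the fragments, so the decomposition is dependency-preserving.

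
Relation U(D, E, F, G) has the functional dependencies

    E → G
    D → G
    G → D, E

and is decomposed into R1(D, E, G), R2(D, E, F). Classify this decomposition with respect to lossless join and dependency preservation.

lossless and dependency-preserving

Lossless test: (D, E)⁺ = {D, E, G}, which contains all of one fragment — lossless.
Dependency preservation: every FD's attributes lie within a single fragment, so each can be enforced locally — preserved.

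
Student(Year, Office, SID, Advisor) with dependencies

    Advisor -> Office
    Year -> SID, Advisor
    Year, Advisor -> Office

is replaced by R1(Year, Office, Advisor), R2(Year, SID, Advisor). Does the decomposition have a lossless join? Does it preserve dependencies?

lossless and dependency-preserving

Lossless test: (Year, Advisor)⁺ = {Year, Office, SID, Advisor}, which contains all of one fragment — lossless.
Dependency preservation: every FD's attributes lie within a single fragment, so each can be enforced locally — preserved.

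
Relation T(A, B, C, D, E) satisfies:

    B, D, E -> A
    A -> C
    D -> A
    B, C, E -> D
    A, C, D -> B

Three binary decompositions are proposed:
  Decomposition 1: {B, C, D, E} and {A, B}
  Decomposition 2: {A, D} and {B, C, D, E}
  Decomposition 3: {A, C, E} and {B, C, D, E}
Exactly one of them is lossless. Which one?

Decomposition 1: common = {B}, closure = {B} → lossy.
Decomposition 2: common = {D}, closure = {A, B, C, D} → lossless.
Decomposition 3: common = {C, E}, closure = {C, E} → lossy.

Decomposition 2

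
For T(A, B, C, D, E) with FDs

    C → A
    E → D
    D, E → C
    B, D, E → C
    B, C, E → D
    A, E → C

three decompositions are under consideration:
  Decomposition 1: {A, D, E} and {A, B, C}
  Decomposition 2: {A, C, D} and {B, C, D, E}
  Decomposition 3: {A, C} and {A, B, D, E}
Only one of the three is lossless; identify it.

Decomposition 1: common = {A}, closure = {A} → lossy.
Decomposition 2: common = {C, D}, closure = {A, C, D} → lossless.
Decomposition 3: common = {A}, closure = {A} → lossy.

Decomposition 2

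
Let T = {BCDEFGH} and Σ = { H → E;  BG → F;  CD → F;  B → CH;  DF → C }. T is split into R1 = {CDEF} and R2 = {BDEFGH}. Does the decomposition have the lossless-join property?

Common attributes: R1 ∩ R2 = {DEF}.
Closure of {DEF}: DF → C applies, adding C. So (DEF)⁺ = {CDEF}.
This closure contains every attribute of R1, so R1 ∩ R2 → R1. The join is lossless.

Yes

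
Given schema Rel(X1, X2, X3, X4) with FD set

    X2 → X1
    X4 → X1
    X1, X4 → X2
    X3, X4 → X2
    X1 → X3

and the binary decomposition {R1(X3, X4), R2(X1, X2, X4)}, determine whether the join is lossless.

Common attributes: R1 ∩ R2 = {X4}.
Closure of {X4}: X4 → X1 applies, adding X1; X1, X4 → X2 applies, adding X2; X1 → X3 applies, adding X3. So (X4)⁺ = {X1, X2, X3, X4}.
This closure contains every attribute of R1, so R1 ∩ R2 → R1. The join is lossless.

Yes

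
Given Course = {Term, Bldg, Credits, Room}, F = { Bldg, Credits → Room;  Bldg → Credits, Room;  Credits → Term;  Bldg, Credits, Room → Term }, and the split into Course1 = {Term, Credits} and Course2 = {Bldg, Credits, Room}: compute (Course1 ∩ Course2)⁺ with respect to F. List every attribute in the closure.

Term, Credits

Course1 ∩ Course2 = {Credits}.
Credits → Term applies, adding Term
Closure: {Term, Credits}.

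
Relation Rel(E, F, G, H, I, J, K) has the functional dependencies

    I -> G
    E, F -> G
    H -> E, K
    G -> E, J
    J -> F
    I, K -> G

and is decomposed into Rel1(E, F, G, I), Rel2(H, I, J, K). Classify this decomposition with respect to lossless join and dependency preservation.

Lossless test: (I)⁺ = {E, F, G, I, J}, which contains all of one fragment — lossless.
Dependency preservation: the restricted closure of {H} across the fragments never reaches {E, K}, so H → E, K cannot be enforced without a join — not preserved.

lossless but not dependency-preserving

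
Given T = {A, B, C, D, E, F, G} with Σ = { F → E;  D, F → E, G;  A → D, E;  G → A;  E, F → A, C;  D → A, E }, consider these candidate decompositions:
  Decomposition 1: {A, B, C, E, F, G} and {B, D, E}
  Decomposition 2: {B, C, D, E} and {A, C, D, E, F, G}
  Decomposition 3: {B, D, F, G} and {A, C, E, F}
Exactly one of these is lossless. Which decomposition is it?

Decomposition 3

Decomposition 1: common = {B, E}, closure = {B, E} → lossy.
Decomposition 2: common = {C, D, E}, closure = {A, C, D, E} → lossy.
Decomposition 3: common = {F}, closure = {A, C, D, E, F, G} → lossless.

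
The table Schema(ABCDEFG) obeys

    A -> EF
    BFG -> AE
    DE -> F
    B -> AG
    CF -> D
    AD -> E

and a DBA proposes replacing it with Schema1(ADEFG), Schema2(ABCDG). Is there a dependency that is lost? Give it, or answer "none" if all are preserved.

Check CF → D: no single fragment contains all of {CDF}, and the restricted closure of {CF} across the fragments never reaches {D}.
A → EF is preserved.
BFG → AE is preserved.
DE → F is preserved.
B → AG is preserved.
AD → E is preserved.

CF -> D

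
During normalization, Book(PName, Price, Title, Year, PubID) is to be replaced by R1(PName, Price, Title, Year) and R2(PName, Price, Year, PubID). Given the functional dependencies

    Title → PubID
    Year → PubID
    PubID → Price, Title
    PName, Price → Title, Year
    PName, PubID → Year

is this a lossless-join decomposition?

Common attributes: R1 ∩ R2 = {PName, Price, Year}.
Closure of {PName, Price, Year}: Year → PubID applies, adding PubID; PubID → Price, Title applies, adding Title. So (PName, Price, Year)⁺ = {PName, Price, Title, Year, PubID}.
This closure contains every attribute of R1, so R1 ∩ R2 → R1. The join is lossless.

Yes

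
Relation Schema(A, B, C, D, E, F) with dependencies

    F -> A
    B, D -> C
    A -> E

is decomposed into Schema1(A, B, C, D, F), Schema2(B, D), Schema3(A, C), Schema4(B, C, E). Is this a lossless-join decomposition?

No

Chase test. Columns are A, B, C, D, E, F; row i has aⱼ where attribute j ∈ Schemai, else bᵢⱼ.
Initial tableau (one row per fragment):
  row 1: a1 a2 a3 a4 b15 a6
  row 2: b21 a2 b23 a4 b25 b26
  row 3: a1 b32 a3 b34 b35 b36
  row 4: b41 a2 a3 b44 a5 b46
Rows 1 and 2 agree on B, D; apply B, D→C and equate their C entries.
Rows 1 and 3 agree on A; apply A→E and equate their E entries.
No row becomes fully distinguished — the join is lossy.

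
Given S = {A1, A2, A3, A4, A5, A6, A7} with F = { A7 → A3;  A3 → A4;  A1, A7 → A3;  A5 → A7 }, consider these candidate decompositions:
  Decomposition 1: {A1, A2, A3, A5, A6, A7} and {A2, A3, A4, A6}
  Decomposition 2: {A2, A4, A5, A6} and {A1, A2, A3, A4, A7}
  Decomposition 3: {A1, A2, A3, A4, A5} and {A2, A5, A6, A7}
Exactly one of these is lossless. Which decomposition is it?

Decomposition 1

Decomposition 1: common = {A2, A3, A6}, closure = {A2, A3, A4, A6} → lossless.
Decomposition 2: common = {A2, A4}, closure = {A2, A4} → lossy.
Decomposition 3: common = {A2, A5}, closure = {A2, A3, A4, A5, A7} → lossy.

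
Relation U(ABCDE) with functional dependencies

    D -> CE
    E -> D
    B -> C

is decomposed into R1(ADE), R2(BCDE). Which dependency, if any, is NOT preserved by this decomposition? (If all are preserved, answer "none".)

none

D → CE lies within R2.
E → D lies within R1.
B → C lies within R2.
Every dependency is enforceable on the fragments, so the decomposition is dependency-preserving.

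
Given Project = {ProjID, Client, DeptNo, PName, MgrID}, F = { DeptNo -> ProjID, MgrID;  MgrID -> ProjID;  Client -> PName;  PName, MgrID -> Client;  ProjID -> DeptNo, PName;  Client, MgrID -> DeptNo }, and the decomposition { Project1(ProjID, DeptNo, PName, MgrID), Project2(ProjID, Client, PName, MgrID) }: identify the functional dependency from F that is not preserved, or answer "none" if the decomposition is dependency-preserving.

DeptNo → ProjID, MgrID lies within Project1.
MgrID → ProjID lies within Project1.
Client → PName lies within Project2.
PName, MgrID → Client lies within Project2.
ProjID → DeptNo, PName lies within Project1.
Client, MgrID → DeptNo: restricted closure across fragments reaches DeptNo.
Every dependency is enforceable on the fragments, so the decomposition is dependency-preserving.

none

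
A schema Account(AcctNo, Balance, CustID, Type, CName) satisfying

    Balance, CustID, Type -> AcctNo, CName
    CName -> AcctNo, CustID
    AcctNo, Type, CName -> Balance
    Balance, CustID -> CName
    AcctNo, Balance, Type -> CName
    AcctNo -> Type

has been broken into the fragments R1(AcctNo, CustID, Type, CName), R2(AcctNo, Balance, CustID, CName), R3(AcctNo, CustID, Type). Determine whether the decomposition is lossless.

Yes

Chase test. Columns are AcctNo, Balance, CustID, Type, CName; row i has aⱼ where attribute j ∈ Ri, else bᵢⱼ.
Initial tableau (one row per fragment):
  row 1: a1 b12 a3 a4 a5
  row 2: a1 a2 a3 b24 a5
  row 3: a1 b32 a3 a4 b35
Rows 1 and 2 agree on AcctNo; apply AcctNo→Type and equate their Type entries.
Rows 1 and 2 agree on AcctNo, Type, CName; apply AcctNo, Type, CName→Balance and equate their Balance entries.
Row 1 is now all distinguished symbols — the join is lossless.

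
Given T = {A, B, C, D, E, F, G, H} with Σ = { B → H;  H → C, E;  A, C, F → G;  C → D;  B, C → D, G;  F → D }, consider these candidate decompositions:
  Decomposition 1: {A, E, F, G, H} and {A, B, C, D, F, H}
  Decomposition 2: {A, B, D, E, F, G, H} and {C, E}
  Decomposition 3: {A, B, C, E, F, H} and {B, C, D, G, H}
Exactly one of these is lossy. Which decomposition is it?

Decomposition 1: common = {A, F, H}, closure = {A, C, D, E, F, G, H} → lossless.
Decomposition 2: common = {E}, closure = {E} → lossy.
Decomposition 3: common = {B, C, H}, closure = {B, C, D, E, G, H} → lossless.

Decomposition 2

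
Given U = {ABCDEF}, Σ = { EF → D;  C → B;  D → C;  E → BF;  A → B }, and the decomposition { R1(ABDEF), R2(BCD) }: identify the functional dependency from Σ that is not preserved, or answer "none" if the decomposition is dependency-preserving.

none

EF → D lies within R1.
C → B lies within R2.
D → C lies within R2.
E → BF lies within R1.
A → B lies within R1.
Every dependency is enforceable on the fragments, so the decomposition is dependency-preserving.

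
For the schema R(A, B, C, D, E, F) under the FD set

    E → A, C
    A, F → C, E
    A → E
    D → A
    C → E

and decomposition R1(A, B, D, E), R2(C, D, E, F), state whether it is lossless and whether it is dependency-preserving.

Lossless test: (D, E)⁺ = {A, C, D, E}, which is a superkey of neither fragment — lossy.
Dependency preservation: E → A, C; A, F → C, E are not contained in any single fragment, but the restricted closure of each left-hand side across the fragments still reaches the right-hand side; the remaining FDs each lie inside some fragment. All dependencies are preserved.

lossy but dependency-preserving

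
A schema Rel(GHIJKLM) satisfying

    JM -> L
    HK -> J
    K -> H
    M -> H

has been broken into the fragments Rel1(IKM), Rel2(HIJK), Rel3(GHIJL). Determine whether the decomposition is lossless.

No

Chase test. Columns are GHIJKLM; row i has aⱼ where attribute j ∈ Reli, else bᵢⱼ.
Initial tableau (one row per fragment):
  row 1: b11 b12 a3 b14 a5 b16 a7
  row 2: b21 a2 a3 a4 a5 b26 b27
  row 3: a1 a2 a3 a4 b35 a6 b37
Rows 1 and 2 agree on K; apply K→H and equate their H entries.
Rows 1 and 2 agree on HK; apply HK→J and equate their J entries.
No row becomes fully distinguished — the join is lossy.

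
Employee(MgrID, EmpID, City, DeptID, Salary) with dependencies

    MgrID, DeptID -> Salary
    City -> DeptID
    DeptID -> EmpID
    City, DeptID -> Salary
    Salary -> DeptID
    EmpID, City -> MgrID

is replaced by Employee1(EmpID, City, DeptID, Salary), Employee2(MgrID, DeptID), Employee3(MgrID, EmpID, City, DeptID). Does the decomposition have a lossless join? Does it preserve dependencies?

lossless but not dependency-preserving

Lossless test (chase): Rows 2 and 3 agree on MgrID, DeptID; apply MgrID, DeptID→Salary and equate their Salary entries. Rows 1 and 2 agree on DeptID; apply DeptID→EmpID and equate their EmpID entries. Rows 1 and 3 agree on City, DeptID; apply City, DeptID→Salary and equate their Salary entries. Rows 1 and 3 agree on EmpID, City; apply EmpID, City→MgrID and equate their MgrID entries. Row 1 is now all distinguished symbols — the join is lossless.
Dependency preservation: the restricted closure of {MgrID, DeptID} across the fragments never reaches {Salary}, so MgrID, DeptID → Salary cannot be enforced without a join — not preserved.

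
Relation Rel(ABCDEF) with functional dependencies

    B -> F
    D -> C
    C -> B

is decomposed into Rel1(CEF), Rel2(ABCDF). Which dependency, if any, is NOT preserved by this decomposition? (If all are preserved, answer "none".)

none

B → F lies within Rel2.
D → C lies within Rel2.
C → B lies within Rel2.
Every dependency is enforceable on the fragments, so the decomposition is dependency-preserving.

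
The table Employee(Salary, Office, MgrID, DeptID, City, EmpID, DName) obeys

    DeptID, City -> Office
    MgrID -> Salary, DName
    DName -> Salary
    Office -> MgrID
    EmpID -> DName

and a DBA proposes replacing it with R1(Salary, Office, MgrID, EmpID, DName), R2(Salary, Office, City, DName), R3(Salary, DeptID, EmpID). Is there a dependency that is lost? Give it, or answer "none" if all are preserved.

Check DeptID, City → Office: no single fragment contains all of {Office, DeptID, City}, and the restricted closure of {DeptID, City} across the fragments never reaches {Office}.
MgrID → Salary, DName is preserved.
DName → Salary is preserved.
Office → MgrID is preserved.
EmpID → DName is preserved.

DeptID, City -> Office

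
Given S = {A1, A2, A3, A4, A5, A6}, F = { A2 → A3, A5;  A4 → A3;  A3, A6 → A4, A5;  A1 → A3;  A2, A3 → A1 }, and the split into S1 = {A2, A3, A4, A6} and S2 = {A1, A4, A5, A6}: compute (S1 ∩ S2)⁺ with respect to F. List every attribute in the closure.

A3, A4, A5, A6

S1 ∩ S2 = {A4, A6}.
A4 → A3 applies, adding A3
A3, A6 → A4, A5 applies, adding A5
Closure: {A3, A4, A5, A6}.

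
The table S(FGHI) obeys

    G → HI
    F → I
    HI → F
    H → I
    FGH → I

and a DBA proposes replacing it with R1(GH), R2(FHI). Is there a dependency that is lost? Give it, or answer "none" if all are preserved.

G → HI: restricted closure across fragments reaches HI.
F → I lies within R2.
HI → F lies within R2.
H → I lies within R2.
FGH → I: restricted closure across fragments reaches I.
Every dependency is enforceable on the fragments, so the decomposition is dependency-preserving.

none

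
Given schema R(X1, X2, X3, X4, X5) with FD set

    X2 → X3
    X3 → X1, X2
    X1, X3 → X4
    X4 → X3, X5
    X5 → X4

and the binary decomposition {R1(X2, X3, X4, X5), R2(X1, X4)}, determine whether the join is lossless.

Yes

Common attributes: R1 ∩ R2 = {X4}.
Closure of {X4}: X4 → X3, X5 applies, adding X3, X5; X3 → X1, X2 applies, adding X1, X2. So (X4)⁺ = {X1, X2, X3, X4, X5}.
This closure contains every attribute of R1, so R1 ∩ R2 → R1. The join is lossless.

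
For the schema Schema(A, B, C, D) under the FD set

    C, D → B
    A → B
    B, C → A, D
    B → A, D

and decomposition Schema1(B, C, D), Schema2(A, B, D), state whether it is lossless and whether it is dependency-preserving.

Lossless test: (B, D)⁺ = {A, B, D}, which contains all of one fragment — lossless.
Dependency preservation: B, C → A, D is not contained in any single fragment, but the restricted closure of its left-hand side across the fragments still reaches the right-hand side; the remaining FDs each lie inside some fragment. All dependencies are preserved.

lossless and dependency-preserving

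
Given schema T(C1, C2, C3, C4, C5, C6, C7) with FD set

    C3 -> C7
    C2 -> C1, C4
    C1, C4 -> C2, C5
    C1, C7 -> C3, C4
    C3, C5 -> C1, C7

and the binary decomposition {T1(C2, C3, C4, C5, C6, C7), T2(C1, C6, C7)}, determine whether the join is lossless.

No

Common attributes: T1 ∩ T2 = {C6, C7}.
No dependency enlarges {C6, C7}, so (C6, C7)⁺ = {C6, C7}.
The closure contains neither all of T1 = {C2, C3, C4, C5, C6, C7} nor all of T2 = {C1, C6, C7}, so the common attributes are not a superkey of either fragment. The join is lossy.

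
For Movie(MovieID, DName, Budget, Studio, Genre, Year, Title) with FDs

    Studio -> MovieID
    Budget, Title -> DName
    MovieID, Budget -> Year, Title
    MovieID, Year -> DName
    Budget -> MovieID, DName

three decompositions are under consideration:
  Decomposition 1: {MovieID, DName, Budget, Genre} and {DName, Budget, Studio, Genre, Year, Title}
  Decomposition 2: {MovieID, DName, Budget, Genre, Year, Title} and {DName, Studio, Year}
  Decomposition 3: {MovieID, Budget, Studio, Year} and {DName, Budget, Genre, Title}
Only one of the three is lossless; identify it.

Decomposition 1

Decomposition 1: common = {DName, Budget, Genre}, closure = {MovieID, DName, Budget, Genre, Year, Title} → lossless.
Decomposition 2: common = {DName, Year}, closure = {DName, Year} → lossy.
Decomposition 3: common = {Budget}, closure = {MovieID, DName, Budget, Year, Title} → lossy.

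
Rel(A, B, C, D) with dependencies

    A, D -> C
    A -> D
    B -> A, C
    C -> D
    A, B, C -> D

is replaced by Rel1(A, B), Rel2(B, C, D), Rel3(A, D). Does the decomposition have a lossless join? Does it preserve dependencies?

Lossless test (chase): Rows 1 and 3 agree on A; apply A→D and equate their D entries. Rows 1 and 2 agree on B; apply B→A, C and equate their A, C entries. Rows 1 and 3 agree on A, D; apply A, D→C and equate their C entries. Row 1 is now all distinguished symbols — the join is lossless.
Dependency preservation: the restricted closure of {A, D} across the fragments never reaches {C}, so A, D → C cannot be enforced without a join — not preserved.

lossless but not dependency-preserving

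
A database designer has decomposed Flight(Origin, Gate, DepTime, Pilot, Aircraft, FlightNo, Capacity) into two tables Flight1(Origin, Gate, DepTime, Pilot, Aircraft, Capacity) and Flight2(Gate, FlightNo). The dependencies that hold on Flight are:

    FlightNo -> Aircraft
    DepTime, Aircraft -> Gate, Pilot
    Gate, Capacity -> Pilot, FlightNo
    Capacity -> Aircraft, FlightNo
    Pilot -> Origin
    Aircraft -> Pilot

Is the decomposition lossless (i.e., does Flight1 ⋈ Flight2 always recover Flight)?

Common attributes: Flight1 ∩ Flight2 = {Gate}.
No dependency enlarges {Gate}, so (Gate)⁺ = {Gate}.
The closure contains neither all of Flight1 = {Origin, Gate, DepTime, Pilot, Aircraft, Capacity} nor all of Flight2 = {Gate, FlightNo}, so the common attributes are not a superkey of either fragment. The join is lossy.

No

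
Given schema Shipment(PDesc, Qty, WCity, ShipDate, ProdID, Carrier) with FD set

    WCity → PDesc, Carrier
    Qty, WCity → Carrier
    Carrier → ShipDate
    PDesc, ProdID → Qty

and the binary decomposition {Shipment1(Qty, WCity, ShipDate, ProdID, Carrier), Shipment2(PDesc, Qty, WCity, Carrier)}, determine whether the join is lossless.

Common attributes: Shipment1 ∩ Shipment2 = {Qty, WCity, Carrier}.
Closure of {Qty, WCity, Carrier}: WCity → PDesc, Carrier applies, adding PDesc; Carrier → ShipDate applies, adding ShipDate. So (Qty, WCity, Carrier)⁺ = {PDesc, Qty, WCity, ShipDate, Carrier}.
This closure contains every attribute of Shipment2, so Shipment1 ∩ Shipment2 → Shipment2. The join is lossless.

Yes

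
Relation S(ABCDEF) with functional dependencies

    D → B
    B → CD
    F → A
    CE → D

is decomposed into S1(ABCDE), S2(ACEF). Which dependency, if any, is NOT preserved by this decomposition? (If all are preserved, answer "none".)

D → B lies within S1.
B → CD lies within S1.
F → A lies within S2.
CE → D lies within S1.
Every dependency is enforceable on the fragments, so the decomposition is dependency-preserving.

none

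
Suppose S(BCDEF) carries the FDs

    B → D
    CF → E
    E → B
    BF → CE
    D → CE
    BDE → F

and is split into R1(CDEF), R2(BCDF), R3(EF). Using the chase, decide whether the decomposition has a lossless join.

Yes

Chase test. Columns are BCDEF; row i has aⱼ where attribute j ∈ Ri, else bᵢⱼ.
Initial tableau (one row per fragment):
  row 1: b11 a2 a3 a4 a5
  row 2: a1 a2 a3 b24 a5
  row 3: b31 b32 b33 a4 a5
Rows 1 and 2 agree on CF; apply CF→E and equate their E entries.
Rows 1 and 2 agree on E; apply E→B and equate their B entries.
Rows 1 and 3 agree on E; apply E→B and equate their B entries.
Rows 1 and 3 agree on BF; apply BF→CE and equate their CE entries.
Rows 1 and 3 agree on B; apply B→D and equate their D entries.
Row 1 is now all distinguished symbols — the join is lossless.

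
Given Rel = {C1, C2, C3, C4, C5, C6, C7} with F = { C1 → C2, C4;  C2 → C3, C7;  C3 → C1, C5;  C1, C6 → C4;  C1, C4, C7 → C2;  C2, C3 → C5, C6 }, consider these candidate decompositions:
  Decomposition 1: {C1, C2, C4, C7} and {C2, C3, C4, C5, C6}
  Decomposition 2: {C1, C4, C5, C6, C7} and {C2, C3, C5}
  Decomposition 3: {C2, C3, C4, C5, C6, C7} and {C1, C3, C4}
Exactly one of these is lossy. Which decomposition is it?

Decomposition 2

Decomposition 1: common = {C2, C4}, closure = {C1, C2, C3, C4, C5, C6, C7} → lossless.
Decomposition 2: common = {C5}, closure = {C5} → lossy.
Decomposition 3: common = {C3, C4}, closure = {C1, C2, C3, C4, C5, C6, C7} → lossless.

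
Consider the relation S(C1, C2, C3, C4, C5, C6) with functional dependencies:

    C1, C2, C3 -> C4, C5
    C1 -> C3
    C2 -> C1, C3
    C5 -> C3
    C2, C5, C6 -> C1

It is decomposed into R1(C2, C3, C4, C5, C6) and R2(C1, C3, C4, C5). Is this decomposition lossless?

Common attributes: R1 ∩ R2 = {C3, C4, C5}.
No dependency enlarges {C3, C4, C5}, so (C3, C4, C5)⁺ = {C3, C4, C5}.
The closure contains neither all of R1 = {C2, C3, C4, C5, C6} nor all of R2 = {C1, C3, C4, C5}, so the common attributes are not a superkey of either fragment. The join is lossy.

No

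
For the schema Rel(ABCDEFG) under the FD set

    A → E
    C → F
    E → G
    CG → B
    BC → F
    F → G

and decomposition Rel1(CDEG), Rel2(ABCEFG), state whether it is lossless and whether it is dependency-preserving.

lossy but dependency-preserving

Lossless test: (CEG)⁺ = {BCEFG}, which is a superkey of neither fragment — lossy.
Dependency preservation: every FD's attributes lie within a single fragment, so each can be enforced locally — preserved.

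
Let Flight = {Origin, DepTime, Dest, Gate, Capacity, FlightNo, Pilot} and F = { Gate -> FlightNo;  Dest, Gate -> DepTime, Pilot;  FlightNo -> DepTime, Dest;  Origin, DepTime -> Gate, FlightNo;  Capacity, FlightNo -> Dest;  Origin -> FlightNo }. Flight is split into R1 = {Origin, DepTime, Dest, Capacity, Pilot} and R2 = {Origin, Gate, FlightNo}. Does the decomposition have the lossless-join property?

Yes

Common attributes: R1 ∩ R2 = {Origin}.
Closure of {Origin}: Origin → FlightNo applies, adding FlightNo; FlightNo → DepTime, Dest applies, adding DepTime, Dest; Origin, DepTime → Gate, FlightNo applies, adding Gate; Dest, Gate → DepTime, Pilot applies, adding Pilot. So (Origin)⁺ = {Origin, DepTime, Dest, Gate, FlightNo, Pilot}.
This closure contains every attribute of R2, so R1 ∩ R2 → R2. The join is lossless.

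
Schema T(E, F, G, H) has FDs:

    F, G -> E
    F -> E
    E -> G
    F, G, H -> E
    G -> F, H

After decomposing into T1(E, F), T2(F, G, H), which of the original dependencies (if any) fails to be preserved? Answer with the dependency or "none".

F, G → E: restricted closure across fragments reaches E.
F → E lies within T1.
E → G: restricted closure across fragments reaches G.
F, G, H → E: restricted closure across fragments reaches E.
G → F, H lies within T2.
Every dependency is enforceable on the fragments, so the decomposition is dependency-preserving.

none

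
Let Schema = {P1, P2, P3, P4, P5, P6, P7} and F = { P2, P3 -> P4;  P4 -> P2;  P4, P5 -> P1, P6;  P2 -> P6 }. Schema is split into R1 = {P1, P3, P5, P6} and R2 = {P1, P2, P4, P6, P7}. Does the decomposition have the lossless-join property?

No

Common attributes: R1 ∩ R2 = {P1, P6}.
No dependency enlarges {P1, P6}, so (P1, P6)⁺ = {P1, P6}.
The closure contains neither all of R1 = {P1, P3, P5, P6} nor all of R2 = {P1, P2, P4, P6, P7}, so the common attributes are not a superkey of either fragment. The join is lossy.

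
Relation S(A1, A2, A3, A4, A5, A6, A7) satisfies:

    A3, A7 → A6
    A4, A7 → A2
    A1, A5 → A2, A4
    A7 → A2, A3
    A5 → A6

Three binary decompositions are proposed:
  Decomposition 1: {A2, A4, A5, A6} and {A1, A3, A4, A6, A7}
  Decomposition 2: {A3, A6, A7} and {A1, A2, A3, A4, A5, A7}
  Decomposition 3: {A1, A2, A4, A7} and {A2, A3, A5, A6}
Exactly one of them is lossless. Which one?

Decomposition 2

Decomposition 1: common = {A4, A6}, closure = {A4, A6} → lossy.
Decomposition 2: common = {A3, A7}, closure = {A2, A3, A6, A7} → lossless.
Decomposition 3: common = {A2}, closure = {A2} → lossy.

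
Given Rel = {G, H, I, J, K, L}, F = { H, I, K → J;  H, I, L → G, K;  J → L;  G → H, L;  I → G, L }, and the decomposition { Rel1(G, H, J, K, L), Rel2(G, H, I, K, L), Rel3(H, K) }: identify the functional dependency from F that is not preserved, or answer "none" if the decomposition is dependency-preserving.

Check H, I, K → J: no single fragment contains all of {H, I, J, K}, and the restricted closure of {H, I, K} across the fragments never reaches {J}.
H, I, L → G, K is preserved.
J → L is preserved.
G → H, L is preserved.
I → G, L is preserved.

H, I, K → J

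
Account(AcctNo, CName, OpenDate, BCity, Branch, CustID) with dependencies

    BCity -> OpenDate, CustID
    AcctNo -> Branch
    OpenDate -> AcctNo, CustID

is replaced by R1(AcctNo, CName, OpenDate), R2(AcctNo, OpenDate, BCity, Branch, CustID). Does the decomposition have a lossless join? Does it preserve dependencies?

Lossless test: (AcctNo, OpenDate)⁺ = {AcctNo, OpenDate, Branch, CustID}, which is a superkey of neither fragment — lossy.
Dependency preservation: every FD's attributes lie within a single fragment, so each can be enforced locally — preserved.

lossy but dependency-preserving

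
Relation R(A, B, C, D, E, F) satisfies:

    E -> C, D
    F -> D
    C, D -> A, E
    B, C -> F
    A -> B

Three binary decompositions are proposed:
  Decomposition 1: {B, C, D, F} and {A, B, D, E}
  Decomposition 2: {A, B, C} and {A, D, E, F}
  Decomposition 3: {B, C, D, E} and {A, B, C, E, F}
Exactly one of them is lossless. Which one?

Decomposition 3

Decomposition 1: common = {B, D}, closure = {B, D} → lossy.
Decomposition 2: common = {A}, closure = {A, B} → lossy.
Decomposition 3: common = {B, C, E}, closure = {A, B, C, D, E, F} → lossless.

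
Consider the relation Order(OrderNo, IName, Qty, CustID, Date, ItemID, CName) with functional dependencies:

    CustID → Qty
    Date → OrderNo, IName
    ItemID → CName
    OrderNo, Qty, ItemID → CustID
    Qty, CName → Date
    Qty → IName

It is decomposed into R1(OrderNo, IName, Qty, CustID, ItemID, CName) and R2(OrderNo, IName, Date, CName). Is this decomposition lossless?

Common attributes: R1 ∩ R2 = {OrderNo, IName, CName}.
No dependency enlarges {OrderNo, IName, CName}, so (OrderNo, IName, CName)⁺ = {OrderNo, IName, CName}.
The closure contains neither all of R1 = {OrderNo, IName, Qty, CustID, ItemID, CName} nor all of R2 = {OrderNo, IName, Date, CName}, so the common attributes are not a superkey of either fragment. The join is lossy.

No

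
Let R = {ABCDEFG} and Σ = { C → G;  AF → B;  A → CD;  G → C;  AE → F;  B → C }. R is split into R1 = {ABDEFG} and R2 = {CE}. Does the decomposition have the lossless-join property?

Common attributes: R1 ∩ R2 = {E}.
No dependency enlarges {E}, so (E)⁺ = {E}.
The closure contains neither all of R1 = {ABDEFG} nor all of R2 = {CE}, so the common attributes are not a superkey of either fragment. The join is lossy.

No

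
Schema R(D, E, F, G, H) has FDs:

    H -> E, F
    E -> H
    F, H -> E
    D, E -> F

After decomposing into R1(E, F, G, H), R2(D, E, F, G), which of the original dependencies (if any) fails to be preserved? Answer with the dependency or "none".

none

H → E, F lies within R1.
E → H lies within R1.
F, H → E lies within R1.
D, E → F lies within R2.
Every dependency is enforceable on the fragments, so the decomposition is dependency-preserving.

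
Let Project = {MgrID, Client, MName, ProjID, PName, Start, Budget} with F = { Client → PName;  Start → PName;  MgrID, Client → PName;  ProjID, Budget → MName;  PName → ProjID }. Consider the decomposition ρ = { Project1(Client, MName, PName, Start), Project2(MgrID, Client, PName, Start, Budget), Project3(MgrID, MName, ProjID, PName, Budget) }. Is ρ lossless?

Chase test. Columns are MgrID, Client, MName, ProjID, PName, Start, Budget; row i has aⱼ where attribute j ∈ Projecti, else bᵢⱼ.
Initial tableau (one row per fragment):
  row 1: b11 a2 a3 b14 a5 a6 b17
  row 2: a1 a2 b23 b24 a5 a6 a7
  row 3: a1 b32 a3 a4 a5 b36 a7
Rows 1 and 2 agree on PName; apply PName→ProjID and equate their ProjID entries.
Rows 1 and 3 agree on PName; apply PName→ProjID and equate their ProjID entries.
Rows 2 and 3 agree on ProjID, Budget; apply ProjID, Budget→MName and equate their MName entries.
Row 2 is now all distinguished symbols — the join is lossless.

Yes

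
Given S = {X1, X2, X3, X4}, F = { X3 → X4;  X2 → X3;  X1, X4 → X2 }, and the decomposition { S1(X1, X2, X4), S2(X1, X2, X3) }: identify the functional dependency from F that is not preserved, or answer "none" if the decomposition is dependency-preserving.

Check X3 → X4: no single fragment contains all of {X3, X4}, and the restricted closure of {X3} across the fragments never reaches {X4}.
X2 → X3 is preserved.
X1, X4 → X2 is preserved.

X3 → X4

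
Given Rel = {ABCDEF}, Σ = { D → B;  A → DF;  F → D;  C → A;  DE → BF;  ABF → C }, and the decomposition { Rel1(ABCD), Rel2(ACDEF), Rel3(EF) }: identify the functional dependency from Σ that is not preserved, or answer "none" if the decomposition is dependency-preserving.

none

D → B lies within Rel1.
A → DF lies within Rel2.
F → D lies within Rel2.
C → A lies within Rel1.
DE → BF: restricted closure across fragments reaches BF.
ABF → C: restricted closure across fragments reaches C.
Every dependency is enforceable on the fragments, so the decomposition is dependency-preserving.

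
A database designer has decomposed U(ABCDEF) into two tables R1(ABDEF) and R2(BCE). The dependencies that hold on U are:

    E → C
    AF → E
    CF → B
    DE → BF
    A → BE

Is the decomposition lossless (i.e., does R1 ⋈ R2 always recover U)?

Yes

Common attributes: R1 ∩ R2 = {BE}.
Closure of {BE}: E → C applies, adding C. So (BE)⁺ = {BCE}.
This closure contains every attribute of R2, so R1 ∩ R2 → R2. The join is lossless.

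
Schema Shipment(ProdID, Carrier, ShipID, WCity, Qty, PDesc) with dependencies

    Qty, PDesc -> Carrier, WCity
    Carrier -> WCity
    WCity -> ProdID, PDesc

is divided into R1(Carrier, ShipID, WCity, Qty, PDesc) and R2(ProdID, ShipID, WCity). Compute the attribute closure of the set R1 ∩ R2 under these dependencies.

R1 ∩ R2 = {ShipID, WCity}.
WCity → ProdID, PDesc applies, adding ProdID, PDesc
Closure: {ProdID, ShipID, WCity, PDesc}.

ProdID, ShipID, WCity, PDesc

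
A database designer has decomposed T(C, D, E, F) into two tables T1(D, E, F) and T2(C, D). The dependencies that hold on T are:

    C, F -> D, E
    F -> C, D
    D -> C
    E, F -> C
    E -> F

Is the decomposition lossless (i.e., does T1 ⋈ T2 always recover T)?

Yes

Common attributes: T1 ∩ T2 = {D}.
Closure of {D}: D → C applies, adding C. So (D)⁺ = {C, D}.
This closure contains every attribute of T2, so T1 ∩ T2 → T2. The join is lossless.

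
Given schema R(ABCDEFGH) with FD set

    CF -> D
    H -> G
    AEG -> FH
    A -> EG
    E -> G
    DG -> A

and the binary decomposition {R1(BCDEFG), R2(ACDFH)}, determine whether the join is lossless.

Common attributes: R1 ∩ R2 = {CDF}.
No dependency enlarges {CDF}, so (CDF)⁺ = {CDF}.
The closure contains neither all of R1 = {BCDEFG} nor all of R2 = {ACDFH}, so the common attributes are not a superkey of either fragment. The join is lossy.

No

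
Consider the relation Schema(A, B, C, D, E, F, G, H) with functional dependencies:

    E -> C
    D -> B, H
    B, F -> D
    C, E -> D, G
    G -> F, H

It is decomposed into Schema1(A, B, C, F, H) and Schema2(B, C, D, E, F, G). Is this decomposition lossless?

Common attributes: Schema1 ∩ Schema2 = {B, C, F}.
Closure of {B, C, F}: B, F → D applies, adding D; D → B, H applies, adding H. So (B, C, F)⁺ = {B, C, D, F, H}.
The closure contains neither all of Schema1 = {A, B, C, F, H} nor all of Schema2 = {B, C, D, E, F, G}, so the common attributes are not a superkey of either fragment. The join is lossy.

No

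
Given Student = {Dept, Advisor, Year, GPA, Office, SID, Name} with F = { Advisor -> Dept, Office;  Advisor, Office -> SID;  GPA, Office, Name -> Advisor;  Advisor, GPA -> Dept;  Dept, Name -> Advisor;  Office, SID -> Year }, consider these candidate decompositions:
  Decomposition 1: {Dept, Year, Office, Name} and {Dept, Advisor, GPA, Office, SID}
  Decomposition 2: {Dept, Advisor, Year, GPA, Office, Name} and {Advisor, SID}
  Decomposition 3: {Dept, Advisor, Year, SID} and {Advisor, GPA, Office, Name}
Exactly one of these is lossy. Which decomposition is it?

Decomposition 1: common = {Dept, Office}, closure = {Dept, Office} → lossy.
Decomposition 2: common = {Advisor}, closure = {Dept, Advisor, Year, Office, SID} → lossless.
Decomposition 3: common = {Advisor}, closure = {Dept, Advisor, Year, Office, SID} → lossless.

Decomposition 1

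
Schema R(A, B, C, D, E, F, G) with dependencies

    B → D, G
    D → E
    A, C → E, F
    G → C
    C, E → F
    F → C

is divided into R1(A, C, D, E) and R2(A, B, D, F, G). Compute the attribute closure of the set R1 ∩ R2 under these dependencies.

R1 ∩ R2 = {A, D}.
D → E applies, adding E
Closure: {A, D, E}.

A, D, E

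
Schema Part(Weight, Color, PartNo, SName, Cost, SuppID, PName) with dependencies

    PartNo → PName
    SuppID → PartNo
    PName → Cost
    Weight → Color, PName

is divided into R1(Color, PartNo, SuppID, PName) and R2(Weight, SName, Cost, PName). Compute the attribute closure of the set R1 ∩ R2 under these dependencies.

R1 ∩ R2 = {PName}.
PName → Cost applies, adding Cost
Closure: {Cost, PName}.

Cost, PName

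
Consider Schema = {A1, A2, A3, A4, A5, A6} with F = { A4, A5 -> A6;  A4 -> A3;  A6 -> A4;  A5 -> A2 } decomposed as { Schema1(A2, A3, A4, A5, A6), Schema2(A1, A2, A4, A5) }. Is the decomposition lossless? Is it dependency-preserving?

Lossless test: (A2, A4, A5)⁺ = {A2, A3, A4, A5, A6}, which contains all of one fragment — lossless.
Dependency preservation: every FD's attributes lie within a single fragment, so each can be enforced locally — preserved.

lossless and dependency-preserving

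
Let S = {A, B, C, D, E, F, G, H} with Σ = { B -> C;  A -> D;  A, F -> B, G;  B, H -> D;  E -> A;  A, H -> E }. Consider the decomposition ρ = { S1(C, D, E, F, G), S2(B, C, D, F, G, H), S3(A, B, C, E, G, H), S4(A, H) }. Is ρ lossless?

Chase test. Columns are A, B, C, D, E, F, G, H; row i has aⱼ where attribute j ∈ Si, else bᵢⱼ.
Initial tableau (one row per fragment):
  row 1: b11 b12 a3 a4 a5 a6 a7 b18
  row 2: b21 a2 a3 a4 b25 a6 a7 a8
  row 3: a1 a2 a3 b34 a5 b36 a7 a8
  row 4: a1 b42 b43 b44 b45 b46 b47 a8
Rows 3 and 4 agree on A; apply A→D and equate their D entries.
Rows 2 and 3 agree on B, H; apply B, H→D and equate their D entries.
Rows 1 and 3 agree on E; apply E→A and equate their A entries.
Rows 3 and 4 agree on A, H; apply A, H→E and equate their E entries.
No row becomes fully distinguished — the join is lossy.

No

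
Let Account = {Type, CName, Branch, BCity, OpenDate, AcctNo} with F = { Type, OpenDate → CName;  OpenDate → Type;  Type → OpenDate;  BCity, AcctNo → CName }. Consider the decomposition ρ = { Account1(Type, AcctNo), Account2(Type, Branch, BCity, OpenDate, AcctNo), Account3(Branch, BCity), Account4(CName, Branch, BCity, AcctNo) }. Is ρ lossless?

Yes

Chase test. Columns are Type, CName, Branch, BCity, OpenDate, AcctNo; row i has aⱼ where attribute j ∈ Accounti, else bᵢⱼ.
Initial tableau (one row per fragment):
  row 1: a1 b12 b13 b14 b15 a6
  row 2: a1 b22 a3 a4 a5 a6
  row 3: b31 b32 a3 a4 b35 b36
  row 4: b41 a2 a3 a4 b45 a6
Rows 1 and 2 agree on Type; apply Type→OpenDate and equate their OpenDate entries.
Rows 2 and 4 agree on BCity, AcctNo; apply BCity, AcctNo→CName and equate their CName entries.
Rows 1 and 2 agree on Type, OpenDate; apply Type, OpenDate→CName and equate their CName entries.
Row 2 is now all distinguished symbols — the join is lossless.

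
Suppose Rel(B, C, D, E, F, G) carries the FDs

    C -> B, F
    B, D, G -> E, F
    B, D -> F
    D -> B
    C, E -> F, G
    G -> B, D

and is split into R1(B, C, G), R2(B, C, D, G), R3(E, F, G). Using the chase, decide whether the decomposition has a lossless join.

Yes

Chase test. Columns are B, C, D, E, F, G; row i has aⱼ where attribute j ∈ Ri, else bᵢⱼ.
Initial tableau (one row per fragment):
  row 1: a1 a2 b13 b14 b15 a6
  row 2: a1 a2 a3 b24 b25 a6
  row 3: b31 b32 b33 a4 a5 a6
Rows 1 and 2 agree on C; apply C→B, F and equate their B, F entries.
Rows 1 and 2 agree on G; apply G→B, D and equate their B, D entries.
Rows 1 and 3 agree on G; apply G→B, D and equate their B, D entries.
Rows 1 and 2 agree on B, D, G; apply B, D, G→E, F and equate their E, F entries.
Rows 1 and 3 agree on B, D, G; apply B, D, G→E, F and equate their E, F entries.
Row 1 is now all distinguished symbols — the join is lossless.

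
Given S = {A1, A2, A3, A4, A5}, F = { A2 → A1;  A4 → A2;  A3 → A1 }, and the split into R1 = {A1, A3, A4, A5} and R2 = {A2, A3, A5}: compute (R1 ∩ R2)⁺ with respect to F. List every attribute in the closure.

R1 ∩ R2 = {A3, A5}.
A3 → A1 applies, adding A1
Closure: {A1, A3, A5}.

A1, A3, A5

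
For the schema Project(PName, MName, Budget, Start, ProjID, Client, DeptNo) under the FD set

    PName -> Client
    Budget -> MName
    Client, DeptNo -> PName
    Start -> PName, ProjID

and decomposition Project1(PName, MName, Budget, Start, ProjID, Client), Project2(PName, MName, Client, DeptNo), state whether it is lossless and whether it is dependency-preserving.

lossy but dependency-preserving

Lossless test: (PName, MName, Client)⁺ = {PName, MName, Client}, which is a superkey of neither fragment — lossy.
Dependency preservation: every FD's attributes lie within a single fragment, so each can be enforced locally — preserved.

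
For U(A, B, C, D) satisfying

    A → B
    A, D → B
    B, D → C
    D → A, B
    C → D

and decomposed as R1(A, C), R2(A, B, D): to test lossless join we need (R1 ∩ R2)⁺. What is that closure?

R1 ∩ R2 = {A}.
A → B applies, adding B
Closure: {A, B}.

A, B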